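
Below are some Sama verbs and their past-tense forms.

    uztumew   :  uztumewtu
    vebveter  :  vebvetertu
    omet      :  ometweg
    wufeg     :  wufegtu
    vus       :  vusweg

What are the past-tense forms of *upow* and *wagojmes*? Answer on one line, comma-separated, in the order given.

The alternation tracks the final consonant of the stem — -weg when the stem ends in a voiceless consonant (*omet*, *vus*); -tu when the stem ends in a voiced consonant (*uztumew*, *vebveter*, *wufeg*).
The final consonant of *upow* is /w/, which is voiced, so the suffix is -tu, giving *upowtu*.
*wagojmes*: final consonant = /s/, voiceless → -weg → *wagojmesweg*.

upowtu, wagojmesweg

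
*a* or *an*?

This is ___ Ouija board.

a

The indefinite article is chosen by the initial *sound* of the following word, not its spelling.
*Ouija* begins with the sound /wiː/ (pronounced /ˈwiːdʒə/) — a consonant sound.
So the article is *a*: This is a Ouija board.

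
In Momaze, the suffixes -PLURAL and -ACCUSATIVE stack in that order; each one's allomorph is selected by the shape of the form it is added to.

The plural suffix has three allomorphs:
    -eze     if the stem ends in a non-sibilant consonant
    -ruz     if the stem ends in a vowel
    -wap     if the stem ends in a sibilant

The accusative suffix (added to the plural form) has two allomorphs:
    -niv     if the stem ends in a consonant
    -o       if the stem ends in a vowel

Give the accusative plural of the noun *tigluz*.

tigluzwapniv

The final sound of *tigluz* is /z/, which is a sibilant, so the plural suffix is -wap, giving *tigluzwap*.
The final sound of the plural form *tigluzwap* is /p/, which is a consonant, so the accusative suffix is -niv, giving *tigluzwapniv*.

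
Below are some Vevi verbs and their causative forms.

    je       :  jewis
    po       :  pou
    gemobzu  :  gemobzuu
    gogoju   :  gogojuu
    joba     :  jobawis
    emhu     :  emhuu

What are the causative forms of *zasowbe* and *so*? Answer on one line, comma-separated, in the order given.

zasowbewis, sou

The pattern is rounding harmony: -u when the last vowel of the stem is a rounded vowel (*po*, *gemobzu*, *gogoju*, *emhu*); -wis when the last vowel of the stem is an unrounded vowel (*je*, *joba*).
The last vowel of *zasowbe* is /e/, which is an unrounded vowel, so the suffix is -wis, giving *zasowbewis*.
*so* — last vowel /o/ (a rounded vowel) → -u → *sou*.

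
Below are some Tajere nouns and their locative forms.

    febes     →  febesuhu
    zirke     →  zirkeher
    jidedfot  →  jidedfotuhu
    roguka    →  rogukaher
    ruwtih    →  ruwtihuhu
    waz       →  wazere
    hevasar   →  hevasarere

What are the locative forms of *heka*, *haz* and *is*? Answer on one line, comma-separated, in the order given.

hekaher, hazere, isuhu

The alternation tracks the final sound of the stem — -uhu when the stem ends in a voiceless consonant (*febes*, *jidedfot*, *ruwtih*); -ere when the stem ends in a voiced consonant (*waz*, *hevasar*); -her when the stem ends in a vowel (*zirke*, *roguka*).
Since the final sound of *heka* is /a/ (a vowel), it takes -her, giving *hekaher*.
*haz*: final sound = /z/, a voiced consonant → -ere → *hazere*.
*is*: final sound = /s/, a voiceless consonant → -uhu → *isuhu*.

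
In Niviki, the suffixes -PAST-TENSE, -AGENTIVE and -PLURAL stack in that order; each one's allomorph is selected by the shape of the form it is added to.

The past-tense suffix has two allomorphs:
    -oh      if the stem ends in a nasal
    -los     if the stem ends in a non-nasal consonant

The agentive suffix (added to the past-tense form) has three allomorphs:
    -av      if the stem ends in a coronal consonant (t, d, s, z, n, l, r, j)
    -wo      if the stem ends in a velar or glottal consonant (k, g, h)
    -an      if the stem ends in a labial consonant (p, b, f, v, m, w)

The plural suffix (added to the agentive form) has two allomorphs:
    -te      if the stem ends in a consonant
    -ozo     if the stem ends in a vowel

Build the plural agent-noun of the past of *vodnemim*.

Since the final consonant of *vodnemim* is /m/ (a nasal), it takes -oh, giving *vodnemimoh*.
The past-tense form *vodnemimoh*: final consonant = /h/, velar/glottal → -wo → *vodnemimohwo*.
The agentive form *vodnemimohwo* — final sound /o/ (a vowel) → -ozo → *vodnemimohwoozo*.

vodnemimohwoozo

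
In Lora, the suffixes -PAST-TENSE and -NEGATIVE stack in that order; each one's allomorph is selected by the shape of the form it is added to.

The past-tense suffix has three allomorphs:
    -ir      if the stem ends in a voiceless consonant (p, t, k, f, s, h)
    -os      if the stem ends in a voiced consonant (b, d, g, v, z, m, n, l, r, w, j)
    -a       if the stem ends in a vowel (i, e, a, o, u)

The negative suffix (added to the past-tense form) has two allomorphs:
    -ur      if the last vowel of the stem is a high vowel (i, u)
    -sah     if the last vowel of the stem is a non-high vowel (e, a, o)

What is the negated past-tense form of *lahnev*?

Since the final sound of *lahnev* is /v/ (a voiced consonant), it takes -os, giving *lahnevos*.
The past-tense form *lahnevos* — last vowel /o/ (a non-high vowel) → -sah → *lahnevossah*.

lahnevossah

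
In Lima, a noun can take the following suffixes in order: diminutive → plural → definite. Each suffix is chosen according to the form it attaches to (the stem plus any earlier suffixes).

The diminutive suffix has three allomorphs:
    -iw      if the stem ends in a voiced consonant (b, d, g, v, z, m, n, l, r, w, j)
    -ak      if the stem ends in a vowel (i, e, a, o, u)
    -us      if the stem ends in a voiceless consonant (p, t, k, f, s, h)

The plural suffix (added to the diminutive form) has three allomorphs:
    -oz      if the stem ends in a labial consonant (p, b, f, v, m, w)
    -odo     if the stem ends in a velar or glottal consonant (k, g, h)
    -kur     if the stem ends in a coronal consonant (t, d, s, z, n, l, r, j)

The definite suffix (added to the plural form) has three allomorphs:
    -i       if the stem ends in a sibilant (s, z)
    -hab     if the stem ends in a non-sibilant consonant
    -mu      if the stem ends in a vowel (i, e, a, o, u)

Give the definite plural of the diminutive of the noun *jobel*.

Since the final sound of *jobel* is /l/ (a voiced consonant), it takes -iw, giving *jobeliw*.
The diminutive form *jobeliw*: final consonant = /w/, labial → -oz → *jobeliwoz*.
The plural form *jobeliwoz*: final sound = /z/, a sibilant → -i → *jobeliwozi*.

jobeliwozi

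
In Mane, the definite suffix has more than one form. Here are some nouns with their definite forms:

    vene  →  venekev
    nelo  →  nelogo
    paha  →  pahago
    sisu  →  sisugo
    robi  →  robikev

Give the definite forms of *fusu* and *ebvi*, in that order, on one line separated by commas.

The pattern is front/back vowel harmony: -kev when the last vowel of the stem is a front vowel (*vene*, *robi*); -go when the last vowel of the stem is a back vowel (*nelo*, *paha*, *sisu*).
Since the last vowel of *fusu* is /u/ (a back vowel), it takes -go, giving *fusugo*.
Since the last vowel of *ebvi* is /i/ (a front vowel), it takes -kev, giving *ebvikev*.

fusugo, ebvikev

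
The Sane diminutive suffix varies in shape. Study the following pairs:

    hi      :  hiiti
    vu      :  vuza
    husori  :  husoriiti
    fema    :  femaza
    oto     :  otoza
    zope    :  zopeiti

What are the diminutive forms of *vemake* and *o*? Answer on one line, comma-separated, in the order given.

The pattern is front/back vowel harmony: -iti when the last vowel of the stem is a front vowel (*hi*, *husori*, *zope*); -za when the last vowel of the stem is a back vowel (*vu*, *fema*, *oto*).
The last vowel of *vemake* is /e/, which is a front vowel, so the suffix is -iti, giving *vemakeiti*.
*o* — last vowel /o/ (a back vowel) → -za → *oza*.

vemakeiti, oza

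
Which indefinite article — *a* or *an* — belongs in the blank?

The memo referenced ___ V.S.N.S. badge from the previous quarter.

a

The indefinite article is chosen by the initial *sound* of the following word, not its spelling.
The initialism *V.S.N.S.* is read letter by letter; the first letter, V, is pronounced /viː/, which begins with a consonant sound.
So the article is *a*: The memo referenced a V.S.N.S. badge from the previous quarter.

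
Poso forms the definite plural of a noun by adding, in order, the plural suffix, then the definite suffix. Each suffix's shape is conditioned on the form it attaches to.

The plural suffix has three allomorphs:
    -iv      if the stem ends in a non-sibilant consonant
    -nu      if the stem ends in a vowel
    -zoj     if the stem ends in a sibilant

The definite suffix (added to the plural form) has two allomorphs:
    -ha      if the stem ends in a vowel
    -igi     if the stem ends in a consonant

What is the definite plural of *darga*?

*darga* — final sound /a/ (a vowel) → -nu → *darganu*.
The final sound of the plural form *darganu* is /u/, which is a vowel, so the definite suffix is -ha, giving *darganuha*.

darganuha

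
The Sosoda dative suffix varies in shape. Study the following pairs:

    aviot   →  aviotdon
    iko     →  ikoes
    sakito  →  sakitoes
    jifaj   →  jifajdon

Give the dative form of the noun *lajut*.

Looking at the final sound of each stem: -don when the stem ends in a consonant (*aviot*, *jifaj*); -es when the stem ends in a vowel (*iko*, *sakito*).
Since the final sound of *lajut* is /t/ (a consonant), it takes -don, giving *lajutdon*.

lajutdon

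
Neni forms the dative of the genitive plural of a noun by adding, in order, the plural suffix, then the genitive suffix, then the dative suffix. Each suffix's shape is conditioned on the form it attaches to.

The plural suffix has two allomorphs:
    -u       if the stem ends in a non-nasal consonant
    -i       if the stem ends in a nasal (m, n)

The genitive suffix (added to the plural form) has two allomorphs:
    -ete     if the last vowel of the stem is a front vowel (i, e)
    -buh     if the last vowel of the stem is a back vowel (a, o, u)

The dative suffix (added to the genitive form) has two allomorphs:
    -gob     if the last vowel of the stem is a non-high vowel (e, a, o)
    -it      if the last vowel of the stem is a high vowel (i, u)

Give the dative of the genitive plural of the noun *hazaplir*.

hazaplirubuhit

Since the final consonant of *hazaplir* is /r/ (non-nasal), it takes -u, giving *hazapliru*.
The plural form *hazapliru* — last vowel /u/ (a back vowel) → -buh → *hazaplirubuh*.
The last vowel of the genitive form *hazaplirubuh* is /u/, which is a high vowel, so the dative suffix is -it, giving *hazaplirubuhit*.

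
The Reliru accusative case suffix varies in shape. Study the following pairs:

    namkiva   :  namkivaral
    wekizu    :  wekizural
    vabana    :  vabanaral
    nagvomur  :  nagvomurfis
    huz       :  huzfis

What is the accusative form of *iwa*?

iwaral

Looking at the final sound of each stem: -fis when the stem ends in a consonant (*nagvomur*, *huz*); -ral when the stem ends in a vowel (*namkiva*, *wekizu*, *vabana*).
*iwa* — final sound /a/ (a vowel) → -ral → *iwaral*.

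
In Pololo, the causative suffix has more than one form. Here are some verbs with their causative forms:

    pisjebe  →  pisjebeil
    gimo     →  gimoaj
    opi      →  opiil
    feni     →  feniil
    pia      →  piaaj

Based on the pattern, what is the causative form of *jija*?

Looking at the last vowel of each stem: -il when the last vowel of the stem is a front vowel (*pisjebe*, *opi*, *feni*); -aj when the last vowel of the stem is a back vowel (*gimo*, *pia*).
Since the last vowel of *jija* is /a/ (a back vowel), it takes -aj, giving *jijaaj*.

jijaaj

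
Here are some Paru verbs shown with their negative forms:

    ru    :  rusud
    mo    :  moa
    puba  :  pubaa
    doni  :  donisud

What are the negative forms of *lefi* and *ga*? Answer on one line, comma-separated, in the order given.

lefisud, gaa

The suffix is conditioned by the last vowel: -sud when the last vowel of the stem is a high vowel (*ru*, *doni*); -a when the last vowel of the stem is a non-high vowel (*mo*, *puba*).
*lefi* — last vowel /i/ (a high vowel) → -sud → *lefisud*.
The last vowel of *ga* is /a/, which is a non-high vowel, so the suffix is -a, giving *gaa*.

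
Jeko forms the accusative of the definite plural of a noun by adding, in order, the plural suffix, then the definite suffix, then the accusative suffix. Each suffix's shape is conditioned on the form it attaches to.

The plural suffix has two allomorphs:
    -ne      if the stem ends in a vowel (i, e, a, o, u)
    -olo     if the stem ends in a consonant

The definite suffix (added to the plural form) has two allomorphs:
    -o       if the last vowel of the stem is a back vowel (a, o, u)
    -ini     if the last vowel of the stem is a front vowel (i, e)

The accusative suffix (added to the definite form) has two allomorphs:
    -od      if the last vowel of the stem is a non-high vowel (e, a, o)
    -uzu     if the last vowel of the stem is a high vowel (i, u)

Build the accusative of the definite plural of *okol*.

okololoood

*okol*: final sound = /l/, a consonant → -olo → *okololo*.
The plural form *okololo*: last vowel = /o/, a back vowel → -o → *okololoo*.
The definite form *okololoo* — last vowel /o/ (a non-high vowel) → -od → *okololoood*.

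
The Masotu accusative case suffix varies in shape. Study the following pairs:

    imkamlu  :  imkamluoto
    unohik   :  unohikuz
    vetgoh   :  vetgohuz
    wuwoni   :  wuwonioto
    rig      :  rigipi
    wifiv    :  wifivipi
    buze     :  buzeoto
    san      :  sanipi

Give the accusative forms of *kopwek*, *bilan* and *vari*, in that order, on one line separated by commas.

Looking at the final sound of each stem: -uz when the stem ends in a voiceless consonant (*unohik*, *vetgoh*); -ipi when the stem ends in a voiced consonant (*rig*, *wifiv*, *san*); -oto when the stem ends in a vowel (*imkamlu*, *wuwoni*, *buze*).
*kopwek*: final sound = /k/, a voiceless consonant → -uz → *kopwekuz*.
Since the final sound of *bilan* is /n/ (a voiced consonant), it takes -ipi, giving *bilanipi*.
The final sound of *vari* is /i/, which is a vowel, so the suffix is -oto, giving *varioto*.

kopwekuz, bilanipi, varioto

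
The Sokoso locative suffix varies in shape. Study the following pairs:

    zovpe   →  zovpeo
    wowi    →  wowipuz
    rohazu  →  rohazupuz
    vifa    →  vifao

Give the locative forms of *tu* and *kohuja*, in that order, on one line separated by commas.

tupuz, kohujao

Looking at the last vowel of each stem: -puz when the last vowel of the stem is a high vowel (*wowi*, *rohazu*); -o when the last vowel of the stem is a non-high vowel (*zovpe*, *vifa*).
*tu* — last vowel /u/ (a high vowel) → -puz → *tupuz*.
*kohuja* — last vowel /a/ (a non-high vowel) → -o → *kohujao*.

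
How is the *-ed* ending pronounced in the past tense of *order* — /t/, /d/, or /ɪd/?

/d/

The stem *order* ends in a voiced sound other than /d/.
The -ed suffix is realized as /ɪd/ after /t, d/; as /t/ after other voiceless consonants; and as /d/ after other voiced sounds.
So -ed on *order* is pronounced /d/.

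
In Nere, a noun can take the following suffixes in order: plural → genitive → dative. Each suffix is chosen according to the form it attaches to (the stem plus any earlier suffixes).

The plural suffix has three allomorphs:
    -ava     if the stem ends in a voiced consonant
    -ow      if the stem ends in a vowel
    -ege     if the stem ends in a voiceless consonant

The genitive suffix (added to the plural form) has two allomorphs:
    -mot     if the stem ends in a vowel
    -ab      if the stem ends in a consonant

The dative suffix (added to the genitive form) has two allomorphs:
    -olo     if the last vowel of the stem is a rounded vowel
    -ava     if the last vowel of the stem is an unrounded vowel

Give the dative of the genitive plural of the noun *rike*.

rikeowabava

*rike*: final sound = /e/, a vowel → -ow → *rikeow*.
The plural form *rikeow* — final sound /w/ (a consonant) → -ab → *rikeowab*.
The genitive form *rikeowab*: last vowel = /a/, an unrounded vowel → -ava → *rikeowabava*.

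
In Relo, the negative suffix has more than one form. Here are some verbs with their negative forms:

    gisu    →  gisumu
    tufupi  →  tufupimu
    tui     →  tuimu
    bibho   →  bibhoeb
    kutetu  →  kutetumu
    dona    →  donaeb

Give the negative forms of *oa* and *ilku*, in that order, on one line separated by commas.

The pattern is height harmony: -mu when the last vowel of the stem is a high vowel (*gisu*, *tufupi*, *tui*, *kutetu*); -eb when the last vowel of the stem is a non-high vowel (*bibho*, *dona*).
The last vowel of *oa* is /a/, which is a non-high vowel, so the suffix is -eb, giving *oaeb*.
The last vowel of *ilku* is /u/, which is a high vowel, so the suffix is -mu, giving *ilkumu*.

oaeb, ilkumu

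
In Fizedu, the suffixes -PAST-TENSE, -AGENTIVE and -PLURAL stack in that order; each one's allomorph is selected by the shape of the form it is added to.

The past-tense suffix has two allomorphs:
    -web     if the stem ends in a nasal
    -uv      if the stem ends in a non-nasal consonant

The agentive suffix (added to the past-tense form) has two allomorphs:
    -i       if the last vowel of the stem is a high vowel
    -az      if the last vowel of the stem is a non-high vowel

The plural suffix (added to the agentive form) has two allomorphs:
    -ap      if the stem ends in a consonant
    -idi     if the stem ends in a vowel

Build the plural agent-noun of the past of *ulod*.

uloduviidi

*ulod* — final consonant /d/ (non-nasal) → -uv → *uloduv*.
The last vowel of the past-tense form *uloduv* is /u/, which is a high vowel, so the agentive suffix is -i, giving *uloduvi*.
The agentive form *uloduvi*: final sound = /i/, a vowel → -idi → *uloduviidi*.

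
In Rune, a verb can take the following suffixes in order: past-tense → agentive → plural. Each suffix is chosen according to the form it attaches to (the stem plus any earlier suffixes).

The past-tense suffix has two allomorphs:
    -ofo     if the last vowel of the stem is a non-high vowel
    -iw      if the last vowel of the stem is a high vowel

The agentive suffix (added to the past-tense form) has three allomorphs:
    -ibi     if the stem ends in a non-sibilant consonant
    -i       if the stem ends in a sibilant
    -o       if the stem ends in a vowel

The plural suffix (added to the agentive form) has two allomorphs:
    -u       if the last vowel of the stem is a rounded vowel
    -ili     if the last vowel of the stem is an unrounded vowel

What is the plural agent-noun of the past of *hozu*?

The last vowel of *hozu* is /u/, which is a high vowel, so the past-tense suffix is -iw, giving *hozuiw*.
The past-tense form *hozuiw* — final sound /w/ (a non-sibilant consonant) → -ibi → *hozuiwibi*.
The agentive form *hozuiwibi*: last vowel = /i/, an unrounded vowel → -ili → *hozuiwibiili*.

hozuiwibiili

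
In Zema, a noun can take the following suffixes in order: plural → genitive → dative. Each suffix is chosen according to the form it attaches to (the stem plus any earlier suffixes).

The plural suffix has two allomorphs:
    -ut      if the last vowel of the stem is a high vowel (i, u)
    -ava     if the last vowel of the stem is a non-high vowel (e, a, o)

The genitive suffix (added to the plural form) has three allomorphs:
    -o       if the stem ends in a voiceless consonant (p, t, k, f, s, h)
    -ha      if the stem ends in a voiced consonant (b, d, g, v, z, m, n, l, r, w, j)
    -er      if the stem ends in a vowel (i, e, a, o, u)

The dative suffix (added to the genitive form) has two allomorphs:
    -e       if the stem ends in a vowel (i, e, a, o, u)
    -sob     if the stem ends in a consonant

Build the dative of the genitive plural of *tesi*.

tesiutoe

The last vowel of *tesi* is /i/, which is a high vowel, so the plural suffix is -ut, giving *tesiut*.
The final sound of the plural form *tesiut* is /t/, which is a voiceless consonant, so the genitive suffix is -o, giving *tesiuto*.
Since the final sound of the genitive form *tesiuto* is /o/ (a vowel), it takes -e, giving *tesiutoe*.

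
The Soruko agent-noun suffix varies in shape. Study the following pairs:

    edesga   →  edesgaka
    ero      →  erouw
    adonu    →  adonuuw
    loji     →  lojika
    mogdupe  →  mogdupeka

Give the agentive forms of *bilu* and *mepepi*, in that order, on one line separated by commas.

biluuw, mepepika

The pattern is rounding harmony: -uw when the last vowel of the stem is a rounded vowel (*ero*, *adonu*); -ka when the last vowel of the stem is an unrounded vowel (*edesga*, *loji*, *mogdupe*).
Since the last vowel of *bilu* is /u/ (a rounded vowel), it takes -uw, giving *biluuw*.
*mepepi* — last vowel /i/ (an unrounded vowel) → -ka → *mepepika*.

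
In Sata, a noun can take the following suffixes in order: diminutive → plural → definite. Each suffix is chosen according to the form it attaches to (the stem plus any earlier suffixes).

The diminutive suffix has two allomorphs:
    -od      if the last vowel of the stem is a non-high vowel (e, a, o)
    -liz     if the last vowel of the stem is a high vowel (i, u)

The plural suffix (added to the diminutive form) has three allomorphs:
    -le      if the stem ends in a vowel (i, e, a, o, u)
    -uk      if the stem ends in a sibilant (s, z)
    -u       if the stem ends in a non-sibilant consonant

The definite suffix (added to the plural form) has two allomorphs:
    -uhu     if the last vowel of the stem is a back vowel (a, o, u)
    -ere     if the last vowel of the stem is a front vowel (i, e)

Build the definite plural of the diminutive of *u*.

ulizukuhu

The last vowel of *u* is /u/, which is a high vowel, so the diminutive suffix is -liz, giving *uliz*.
The diminutive form *uliz* — final sound /z/ (a sibilant) → -uk → *ulizuk*.
The last vowel of the plural form *ulizuk* is /u/, which is a back vowel, so the definite suffix is -uhu, giving *ulizukuhu*.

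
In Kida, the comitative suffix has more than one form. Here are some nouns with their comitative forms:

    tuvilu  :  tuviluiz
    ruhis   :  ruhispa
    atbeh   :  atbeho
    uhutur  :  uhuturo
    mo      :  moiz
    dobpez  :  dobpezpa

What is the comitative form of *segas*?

segaspa

The suffix is conditioned by the final sound: -pa when the stem ends in a sibilant (*ruhis*, *dobpez*); -o when the stem ends in a non-sibilant consonant (*atbeh*, *uhutur*); -iz when the stem ends in a vowel (*tuvilu*, *mo*).
The final sound of *segas* is /s/, which is a sibilant, so the suffix is -pa, giving *segaspa*.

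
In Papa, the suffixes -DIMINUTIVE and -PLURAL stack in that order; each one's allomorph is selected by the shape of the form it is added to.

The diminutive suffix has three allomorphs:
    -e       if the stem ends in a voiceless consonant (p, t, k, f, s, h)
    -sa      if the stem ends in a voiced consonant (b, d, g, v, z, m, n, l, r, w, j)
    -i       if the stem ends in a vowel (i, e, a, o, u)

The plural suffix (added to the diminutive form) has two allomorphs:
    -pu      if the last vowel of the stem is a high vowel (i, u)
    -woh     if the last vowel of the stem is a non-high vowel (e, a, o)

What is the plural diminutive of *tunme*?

*tunme* — final sound /e/ (a vowel) → -i → *tunmei*.
Since the last vowel of the diminutive form *tunmei* is /i/ (a high vowel), it takes -pu, giving *tunmeipu*.

tunmeipu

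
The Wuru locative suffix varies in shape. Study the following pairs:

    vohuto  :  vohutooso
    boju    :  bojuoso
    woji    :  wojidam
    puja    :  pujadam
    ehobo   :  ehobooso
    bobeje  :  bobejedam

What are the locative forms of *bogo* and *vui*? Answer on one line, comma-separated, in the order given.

The suffix is conditioned by the last vowel: -oso when the last vowel of the stem is a rounded vowel (*vohuto*, *boju*, *ehobo*); -dam when the last vowel of the stem is an unrounded vowel (*woji*, *puja*, *bobeje*).
The last vowel of *bogo* is /o/, which is a rounded vowel, so the suffix is -oso, giving *bogooso*.
Since the last vowel of *vui* is /i/ (an unrounded vowel), it takes -dam, giving *vuidam*.

bogooso, vuidam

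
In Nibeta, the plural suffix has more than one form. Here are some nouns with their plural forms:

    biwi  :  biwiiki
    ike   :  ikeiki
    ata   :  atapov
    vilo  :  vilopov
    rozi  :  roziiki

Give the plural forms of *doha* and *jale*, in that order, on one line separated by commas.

The alternation tracks the last vowel of the stem — -iki when the last vowel of the stem is a front vowel (*biwi*, *ike*, *rozi*); -pov when the last vowel of the stem is a back vowel (*ata*, *vilo*).
The last vowel of *doha* is /a/, which is a back vowel, so the suffix is -pov, giving *dohapov*.
Since the last vowel of *jale* is /e/ (a front vowel), it takes -iki, giving *jaleiki*.

dohapov, jaleiki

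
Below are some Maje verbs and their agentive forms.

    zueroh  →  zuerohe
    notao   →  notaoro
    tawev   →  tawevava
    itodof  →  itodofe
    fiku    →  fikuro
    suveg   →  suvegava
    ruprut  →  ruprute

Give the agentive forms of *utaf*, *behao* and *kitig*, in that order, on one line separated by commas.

The alternation tracks the final sound of the stem — -e when the stem ends in a voiceless consonant (*zueroh*, *itodof*, *ruprut*); -ava when the stem ends in a voiced consonant (*tawev*, *suveg*); -ro when the stem ends in a vowel (*notao*, *fiku*).
*utaf* — final sound /f/ (a voiceless consonant) → -e → *utafe*.
*behao*: final sound = /o/, a vowel → -ro → *behaoro*.
The final sound of *kitig* is /g/, which is a voiced consonant, so the suffix is -ava, giving *kitigava*.

utafe, behaoro, kitigava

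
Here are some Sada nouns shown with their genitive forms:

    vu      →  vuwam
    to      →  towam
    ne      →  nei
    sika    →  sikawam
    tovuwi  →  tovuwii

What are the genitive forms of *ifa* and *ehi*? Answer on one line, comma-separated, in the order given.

Looking at the last vowel of each stem: -i when the last vowel of the stem is a front vowel (*ne*, *tovuwi*); -wam when the last vowel of the stem is a back vowel (*vu*, *to*, *sika*).
Since the last vowel of *ifa* is /a/ (a back vowel), it takes -wam, giving *ifawam*.
*ehi* — last vowel /i/ (a front vowel) → -i → *ehii*.

ifawam, ehii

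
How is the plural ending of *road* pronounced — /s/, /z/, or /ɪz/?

/z/

The stem *road* ends in a voiced non-sibilant sound.
The plural suffix surfaces as /ɪz/ after sibilants, /s/ after other voiceless consonants, and /z/ after other voiced sounds.
So the plural -s on *road* is pronounced /z/.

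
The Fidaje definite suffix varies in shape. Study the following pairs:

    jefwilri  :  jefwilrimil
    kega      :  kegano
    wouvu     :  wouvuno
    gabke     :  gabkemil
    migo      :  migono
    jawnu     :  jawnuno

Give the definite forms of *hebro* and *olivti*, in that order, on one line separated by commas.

Looking at the last vowel of each stem: -mil when the last vowel of the stem is a front vowel (*jefwilri*, *gabke*); -no when the last vowel of the stem is a back vowel (*kega*, *wouvu*, *migo*, *jawnu*).
*hebro* — last vowel /o/ (a back vowel) → -no → *hebrono*.
Since the last vowel of *olivti* is /i/ (a front vowel), it takes -mil, giving *olivtimil*.

hebrono, olivtimil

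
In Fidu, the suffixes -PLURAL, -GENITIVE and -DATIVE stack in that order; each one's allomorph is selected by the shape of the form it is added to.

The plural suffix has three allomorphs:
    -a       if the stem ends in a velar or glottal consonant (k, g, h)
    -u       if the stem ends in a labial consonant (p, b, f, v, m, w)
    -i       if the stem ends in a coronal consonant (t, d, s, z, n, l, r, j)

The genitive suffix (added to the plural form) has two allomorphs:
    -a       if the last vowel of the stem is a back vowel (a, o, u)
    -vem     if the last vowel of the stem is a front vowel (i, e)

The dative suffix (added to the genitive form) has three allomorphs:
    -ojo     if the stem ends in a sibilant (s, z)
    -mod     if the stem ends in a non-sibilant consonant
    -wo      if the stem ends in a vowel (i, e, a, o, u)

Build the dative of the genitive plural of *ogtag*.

ogtagaawo

*ogtag*: final consonant = /g/, velar/glottal → -a → *ogtaga*.
The plural form *ogtaga*: last vowel = /a/, a back vowel → -a → *ogtagaa*.
The genitive form *ogtagaa*: final sound = /a/, a vowel → -wo → *ogtagaawo*.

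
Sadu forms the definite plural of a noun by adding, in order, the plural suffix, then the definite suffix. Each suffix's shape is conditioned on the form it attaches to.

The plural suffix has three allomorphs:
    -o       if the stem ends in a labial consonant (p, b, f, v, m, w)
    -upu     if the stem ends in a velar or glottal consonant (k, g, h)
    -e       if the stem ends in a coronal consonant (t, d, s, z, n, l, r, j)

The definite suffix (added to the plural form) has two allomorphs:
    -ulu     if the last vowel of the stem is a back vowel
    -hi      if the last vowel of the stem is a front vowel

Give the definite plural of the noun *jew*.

jewoulu

The final consonant of *jew* is /w/, which is labial, so the plural suffix is -o, giving *jewo*.
The plural form *jewo* — last vowel /o/ (a back vowel) → -ulu → *jewoulu*.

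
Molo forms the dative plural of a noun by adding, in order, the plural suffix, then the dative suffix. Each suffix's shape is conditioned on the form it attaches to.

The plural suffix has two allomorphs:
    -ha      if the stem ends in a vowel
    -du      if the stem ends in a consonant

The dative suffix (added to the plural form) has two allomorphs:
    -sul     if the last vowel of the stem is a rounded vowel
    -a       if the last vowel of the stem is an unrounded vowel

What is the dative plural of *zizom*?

The final sound of *zizom* is /m/, which is a consonant, so the plural suffix is -du, giving *zizomdu*.
Since the last vowel of the plural form *zizomdu* is /u/ (a rounded vowel), it takes -sul, giving *zizomdusul*.

zizomdusul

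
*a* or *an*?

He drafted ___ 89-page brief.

an

The indefinite article is chosen by the initial *sound* of the following word, not its spelling.
The number *89* is spoken "eighty-…", beginning with /ˈeɪti/ — a vowel sound.
So the article is *an*: He drafted an 89-page brief.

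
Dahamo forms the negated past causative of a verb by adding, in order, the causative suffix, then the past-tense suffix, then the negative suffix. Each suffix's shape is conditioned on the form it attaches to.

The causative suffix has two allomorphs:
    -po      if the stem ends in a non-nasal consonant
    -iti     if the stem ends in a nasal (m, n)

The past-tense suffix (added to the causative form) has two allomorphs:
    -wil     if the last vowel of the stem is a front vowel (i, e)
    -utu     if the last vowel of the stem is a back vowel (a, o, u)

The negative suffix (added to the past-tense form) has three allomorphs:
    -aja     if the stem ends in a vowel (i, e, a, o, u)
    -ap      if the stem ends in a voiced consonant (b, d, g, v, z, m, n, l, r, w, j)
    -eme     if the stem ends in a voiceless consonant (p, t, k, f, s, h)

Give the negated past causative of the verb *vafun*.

Since the final consonant of *vafun* is /n/ (a nasal), it takes -iti, giving *vafuniti*.
The last vowel of the causative form *vafuniti* is /i/, which is a front vowel, so the past-tense suffix is -wil, giving *vafunitiwil*.
The final sound of the past-tense form *vafunitiwil* is /l/, which is a voiced consonant, so the negative suffix is -ap, giving *vafunitiwilap*.

vafunitiwilap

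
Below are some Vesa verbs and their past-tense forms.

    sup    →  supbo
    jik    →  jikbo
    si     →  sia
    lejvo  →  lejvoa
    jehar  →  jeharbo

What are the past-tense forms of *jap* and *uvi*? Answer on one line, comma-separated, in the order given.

japbo, uvia

Looking at the final sound of each stem: -bo when the stem ends in a consonant (*sup*, *jik*, *jehar*); -a when the stem ends in a vowel (*si*, *lejvo*).
Since the final sound of *jap* is /p/ (a consonant), it takes -bo, giving *japbo*.
Since the final sound of *uvi* is /i/ (a vowel), it takes -a, giving *uvia*.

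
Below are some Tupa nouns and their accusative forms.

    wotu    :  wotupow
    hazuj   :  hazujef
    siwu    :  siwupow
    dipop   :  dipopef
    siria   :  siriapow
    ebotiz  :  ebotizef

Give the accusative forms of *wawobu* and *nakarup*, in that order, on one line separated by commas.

The suffix is conditioned by the final sound: -ef when the stem ends in a consonant (*hazuj*, *dipop*, *ebotiz*); -pow when the stem ends in a vowel (*wotu*, *siwu*, *siria*).
The final sound of *wawobu* is /u/, which is a vowel, so the suffix is -pow, giving *wawobupow*.
*nakarup*: final sound = /p/, a consonant → -ef → *nakarupef*.

wawobupow, nakarupef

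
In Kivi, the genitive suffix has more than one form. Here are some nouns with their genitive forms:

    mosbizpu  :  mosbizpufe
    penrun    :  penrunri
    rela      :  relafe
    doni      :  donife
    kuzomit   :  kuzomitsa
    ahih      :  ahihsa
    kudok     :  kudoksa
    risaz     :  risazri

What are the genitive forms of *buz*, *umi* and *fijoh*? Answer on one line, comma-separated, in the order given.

buzri, umife, fijohsa

The alternation tracks the final sound of the stem — -sa when the stem ends in a voiceless consonant (*kuzomit*, *ahih*, *kudok*); -ri when the stem ends in a voiced consonant (*penrun*, *risaz*); -fe when the stem ends in a vowel (*mosbizpu*, *rela*, *doni*).
Since the final sound of *buz* is /z/ (a voiced consonant), it takes -ri, giving *buzri*.
Since the final sound of *umi* is /i/ (a vowel), it takes -fe, giving *umife*.
Since the final sound of *fijoh* is /h/ (a voiceless consonant), it takes -sa, giving *fijohsa*.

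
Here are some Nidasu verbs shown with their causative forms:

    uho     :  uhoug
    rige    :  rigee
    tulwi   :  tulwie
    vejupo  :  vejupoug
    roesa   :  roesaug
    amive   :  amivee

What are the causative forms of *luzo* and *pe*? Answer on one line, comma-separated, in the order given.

luzoug, pee

The alternation tracks the last vowel of the stem — -e when the last vowel of the stem is a front vowel (*rige*, *tulwi*, *amive*); -ug when the last vowel of the stem is a back vowel (*uho*, *vejupo*, *roesa*).
Since the last vowel of *luzo* is /o/ (a back vowel), it takes -ug, giving *luzoug*.
*pe*: last vowel = /e/, a front vowel → -e → *pee*.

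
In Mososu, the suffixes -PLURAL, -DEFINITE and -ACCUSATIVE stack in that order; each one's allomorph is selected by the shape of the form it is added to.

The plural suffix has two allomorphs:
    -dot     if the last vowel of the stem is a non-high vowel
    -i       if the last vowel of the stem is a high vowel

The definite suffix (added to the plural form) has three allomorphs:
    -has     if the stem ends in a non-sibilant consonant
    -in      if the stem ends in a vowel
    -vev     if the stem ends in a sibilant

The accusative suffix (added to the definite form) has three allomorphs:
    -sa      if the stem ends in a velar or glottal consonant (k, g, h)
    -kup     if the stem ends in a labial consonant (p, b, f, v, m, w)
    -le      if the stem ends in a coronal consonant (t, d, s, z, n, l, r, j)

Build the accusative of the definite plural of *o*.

The last vowel of *o* is /o/, which is a non-high vowel, so the plural suffix is -dot, giving *odot*.
The final sound of the plural form *odot* is /t/, which is a non-sibilant consonant, so the definite suffix is -has, giving *odothas*.
The final consonant of the definite form *odothas* is /s/, which is coronal, so the accusative suffix is -le, giving *odothasle*.

odothasle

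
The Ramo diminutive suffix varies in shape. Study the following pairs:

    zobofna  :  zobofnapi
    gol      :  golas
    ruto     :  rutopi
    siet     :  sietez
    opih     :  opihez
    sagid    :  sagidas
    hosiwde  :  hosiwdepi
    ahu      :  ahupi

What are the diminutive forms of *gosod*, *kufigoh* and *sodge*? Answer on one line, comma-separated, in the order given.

The pattern is voicing of the final sound: -ez when the stem ends in a voiceless consonant (*siet*, *opih*); -as when the stem ends in a voiced consonant (*gol*, *sagid*); -pi when the stem ends in a vowel (*zobofna*, *ruto*, *hosiwde*, *ahu*).
*gosod*: final sound = /d/, a voiced consonant → -as → *gosodas*.
*kufigoh* — final sound /h/ (a voiceless consonant) → -ez → *kufigohez*.
*sodge* — final sound /e/ (a vowel) → -pi → *sodgepi*.

gosodas, kufigohez, sodgepi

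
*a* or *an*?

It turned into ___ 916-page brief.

The indefinite article is chosen by the initial *sound* of the following word, not its spelling.
The number *916* is spoken "nine hundred …", beginning with /naɪn/ — a consonant sound.
So the article is *a*: It turned into a 916-page brief.

a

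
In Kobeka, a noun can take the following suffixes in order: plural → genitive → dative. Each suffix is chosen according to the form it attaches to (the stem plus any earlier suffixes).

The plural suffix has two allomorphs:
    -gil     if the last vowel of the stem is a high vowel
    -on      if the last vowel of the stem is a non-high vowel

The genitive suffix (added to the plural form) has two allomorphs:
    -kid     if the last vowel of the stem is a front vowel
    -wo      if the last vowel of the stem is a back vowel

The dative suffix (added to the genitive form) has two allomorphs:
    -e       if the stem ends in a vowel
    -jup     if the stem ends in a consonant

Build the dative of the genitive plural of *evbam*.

evbamonwoe

*evbam*: last vowel = /a/, a non-high vowel → -on → *evbamon*.
Since the last vowel of the plural form *evbamon* is /o/ (a back vowel), it takes -wo, giving *evbamonwo*.
The final sound of the genitive form *evbamonwo* is /o/, which is a vowel, so the dative suffix is -e, giving *evbamonwoe*.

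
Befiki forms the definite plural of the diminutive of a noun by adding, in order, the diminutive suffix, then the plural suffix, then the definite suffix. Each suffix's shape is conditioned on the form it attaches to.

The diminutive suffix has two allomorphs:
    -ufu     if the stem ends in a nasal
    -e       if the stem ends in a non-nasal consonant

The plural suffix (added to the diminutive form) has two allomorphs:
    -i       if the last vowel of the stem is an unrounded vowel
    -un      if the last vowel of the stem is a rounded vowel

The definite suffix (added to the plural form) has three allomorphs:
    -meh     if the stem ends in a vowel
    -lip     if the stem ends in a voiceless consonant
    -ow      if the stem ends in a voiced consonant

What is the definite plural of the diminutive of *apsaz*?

apsazeimeh

*apsaz* — final consonant /z/ (non-nasal) → -e → *apsaze*.
The diminutive form *apsaze* — last vowel /e/ (an unrounded vowel) → -i → *apsazei*.
The final sound of the plural form *apsazei* is /i/, which is a vowel, so the definite suffix is -meh, giving *apsazeimeh*.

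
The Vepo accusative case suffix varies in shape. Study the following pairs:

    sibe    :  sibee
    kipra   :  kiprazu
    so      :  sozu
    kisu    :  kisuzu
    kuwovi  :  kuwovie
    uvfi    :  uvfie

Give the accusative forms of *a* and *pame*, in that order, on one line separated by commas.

The suffix is conditioned by the last vowel: -e when the last vowel of the stem is a front vowel (*sibe*, *kuwovi*, *uvfi*); -zu when the last vowel of the stem is a back vowel (*kipra*, *so*, *kisu*).
Since the last vowel of *a* is /a/ (a back vowel), it takes -zu, giving *azu*.
*pame*: last vowel = /e/, a front vowel → -e → *pamee*.

azu, pamee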